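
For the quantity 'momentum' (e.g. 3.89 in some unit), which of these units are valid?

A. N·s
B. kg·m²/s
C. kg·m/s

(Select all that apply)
A, C

momentum has SI base units: kg * m / s

Checking each option against kg * m / s:
  A. N·s: ✓ matches
  B. kg·m²/s: ✗ does not match
  C. kg·m/s: ✓ matches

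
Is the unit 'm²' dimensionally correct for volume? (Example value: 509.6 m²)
No

volume has SI base units: m^3
m² does NOT reduce to m^3; a valid unit for volume would be e.g. m³.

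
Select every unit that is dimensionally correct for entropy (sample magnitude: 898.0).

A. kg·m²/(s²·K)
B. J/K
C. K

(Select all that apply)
A, B

entropy has SI base units: kg * m^2 / (s^2 * K)

Checking each option against kg * m^2 / (s^2 * K):
  A. kg·m²/(s²·K): ✓ matches
  B. J/K: ✓ matches
  C. K: ✗ does not match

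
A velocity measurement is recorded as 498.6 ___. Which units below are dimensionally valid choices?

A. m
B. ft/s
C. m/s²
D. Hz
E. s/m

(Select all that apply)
B

velocity has SI base units: m / s

Checking each option against m / s:
  A. m: ✗ does not match
  B. ft/s: ✓ matches
  C. m/s²: ✗ does not match
  D. Hz: ✗ does not match
  E. s/m: ✗ does not match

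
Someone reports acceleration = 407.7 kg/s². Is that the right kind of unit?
No

acceleration has SI base units: m / s^2
kg/s² does NOT reduce to m / s^2; a valid unit for acceleration would be e.g. m/s².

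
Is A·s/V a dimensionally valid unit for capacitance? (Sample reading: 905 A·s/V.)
Yes

capacitance has SI base units: A^2 * s^4 / (kg * m^2)
A·s/V reduces to the same SI base units, so it is a valid unit for capacitance.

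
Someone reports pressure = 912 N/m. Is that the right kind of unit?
No

pressure has SI base units: kg / (m * s^2)
N/m does NOT reduce to kg / (m * s^2); a valid unit for pressure would be e.g. Pa.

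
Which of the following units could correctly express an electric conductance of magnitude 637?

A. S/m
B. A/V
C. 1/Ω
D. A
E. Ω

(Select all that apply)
B, C

electric conductance has SI base units: A^2 * s^3 / (kg * m^2)

Checking each option against A^2 * s^3 / (kg * m^2):
  A. S/m: ✗ does not match
  B. A/V: ✓ matches
  C. 1/Ω: ✓ matches
  D. A: ✗ does not match
  E. Ω: ✗ does not match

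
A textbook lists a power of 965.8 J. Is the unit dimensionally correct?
No

power has SI base units: kg * m^2 / s^3
J does NOT reduce to kg * m^2 / s^3; a valid unit for power would be e.g. W.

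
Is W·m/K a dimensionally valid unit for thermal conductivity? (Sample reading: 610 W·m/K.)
No

thermal conductivity has SI base units: kg * m / (s^3 * K)
W·m/K does NOT reduce to kg * m / (s^3 * K); a valid unit for thermal conductivity would be e.g. W/(m·K).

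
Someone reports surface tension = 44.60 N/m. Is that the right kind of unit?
Yes

surface tension has SI base units: kg / s^2
N/m reduces to the same SI base units, so it is a valid unit for surface tension.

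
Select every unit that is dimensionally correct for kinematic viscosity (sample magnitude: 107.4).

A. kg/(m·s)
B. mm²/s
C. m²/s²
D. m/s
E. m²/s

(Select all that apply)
B, E

kinematic viscosity has SI base units: m^2 / s

Checking each option against m^2 / s:
  A. kg/(m·s): ✗ does not match
  B. mm²/s: ✓ matches
  C. m²/s²: ✗ does not match
  D. m/s: ✗ does not match
  E. m²/s: ✓ matches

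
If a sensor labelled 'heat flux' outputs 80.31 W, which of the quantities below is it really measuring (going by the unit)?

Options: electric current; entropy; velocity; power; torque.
power

heat flux should have units dimensionally equivalent to kg / s^3 (e.g. W/m²).
The given unit 'W' reduces to kg * m^2 / s^3. Of the listed options, that is the dimensionality of power.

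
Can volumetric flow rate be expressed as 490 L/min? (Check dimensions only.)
Yes

volumetric flow rate has SI base units: m^3 / s
L/min reduces to the same SI base units, so it is a valid unit for volumetric flow rate.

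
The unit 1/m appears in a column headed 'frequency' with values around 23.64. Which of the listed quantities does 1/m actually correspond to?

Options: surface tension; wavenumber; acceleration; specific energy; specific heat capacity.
wavenumber

frequency should have units dimensionally equivalent to 1 / s (e.g. Hz).
The given unit '1/m' reduces to 1 / m. Of the listed options, that is the dimensionality of wavenumber.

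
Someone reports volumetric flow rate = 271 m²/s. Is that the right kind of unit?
No

volumetric flow rate has SI base units: m^3 / s
m²/s does NOT reduce to m^3 / s; a valid unit for volumetric flow rate would be e.g. m³/s.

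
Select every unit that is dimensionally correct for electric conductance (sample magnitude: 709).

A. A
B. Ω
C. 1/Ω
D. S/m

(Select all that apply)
C

electric conductance has SI base units: A^2 * s^3 / (kg * m^2)

Checking each option against A^2 * s^3 / (kg * m^2):
  A. A: ✗ does not match
  B. Ω: ✗ does not match
  C. 1/Ω: ✓ matches
  D. S/m: ✗ does not match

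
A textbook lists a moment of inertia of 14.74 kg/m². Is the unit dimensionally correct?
No

moment of inertia has SI base units: kg * m^2
kg/m² does NOT reduce to kg * m^2; a valid unit for moment of inertia would be e.g. kg·m².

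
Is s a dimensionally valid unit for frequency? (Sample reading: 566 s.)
No

frequency has SI base units: 1 / s
s does NOT reduce to 1 / s; a valid unit for frequency would be e.g. Hz.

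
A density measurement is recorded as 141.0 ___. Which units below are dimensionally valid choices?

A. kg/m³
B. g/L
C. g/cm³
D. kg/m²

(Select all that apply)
A, B, C

density has SI base units: kg / m^3

Checking each option against kg / m^3:
  A. kg/m³: ✓ matches
  B. g/L: ✓ matches
  C. g/cm³: ✓ matches
  D. kg/m²: ✗ does not match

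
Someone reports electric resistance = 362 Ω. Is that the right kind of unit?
Yes

electric resistance has SI base units: kg * m^2 / (A^2 * s^3)
Ω reduces to the same SI base units, so it is a valid unit for electric resistance.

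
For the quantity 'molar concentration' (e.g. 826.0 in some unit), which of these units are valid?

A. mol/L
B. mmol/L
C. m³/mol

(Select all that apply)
A, B

molar concentration has SI base units: mol / m^3

Checking each option against mol / m^3:
  A. mol/L: ✓ matches
  B. mmol/L: ✓ matches
  C. m³/mol: ✗ does not match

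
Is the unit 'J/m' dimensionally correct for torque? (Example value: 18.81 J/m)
No

torque has SI base units: kg * m^2 / s^2
J/m does NOT reduce to kg * m^2 / s^2; a valid unit for torque would be e.g. N·m.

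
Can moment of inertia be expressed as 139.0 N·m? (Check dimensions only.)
No

moment of inertia has SI base units: kg * m^2
N·m does NOT reduce to kg * m^2; a valid unit for moment of inertia would be e.g. kg·m².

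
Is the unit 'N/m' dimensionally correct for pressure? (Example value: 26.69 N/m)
No

pressure has SI base units: kg / (m * s^2)
N/m does NOT reduce to kg / (m * s^2); a valid unit for pressure would be e.g. Pa.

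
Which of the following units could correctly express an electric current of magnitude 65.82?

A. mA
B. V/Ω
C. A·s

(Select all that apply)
A, B

electric current has SI base units: A

Checking each option against A:
  A. mA: ✓ matches
  B. V/Ω: ✓ matches
  C. A·s: ✗ does not match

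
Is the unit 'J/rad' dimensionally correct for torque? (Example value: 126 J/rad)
Yes

torque has SI base units: kg * m^2 / s^2
J/rad reduces to the same SI base units, so it is a valid unit for torque.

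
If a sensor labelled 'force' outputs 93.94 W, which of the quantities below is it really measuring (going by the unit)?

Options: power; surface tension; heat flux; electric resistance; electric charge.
power

force should have units dimensionally equivalent to kg * m / s^2 (e.g. N).
The given unit 'W' reduces to kg * m^2 / s^3. Of the listed options, that is the dimensionality of power.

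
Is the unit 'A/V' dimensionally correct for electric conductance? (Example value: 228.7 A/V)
Yes

electric conductance has SI base units: A^2 * s^3 / (kg * m^2)
A/V reduces to the same SI base units, so it is a valid unit for electric conductance.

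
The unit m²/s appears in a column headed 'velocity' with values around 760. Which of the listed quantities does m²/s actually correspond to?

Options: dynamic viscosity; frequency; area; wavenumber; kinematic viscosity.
kinematic viscosity

velocity should have units dimensionally equivalent to m / s (e.g. m/s).
The given unit 'm²/s' reduces to m^2 / s. Of the listed options, that is the dimensionality of kinematic viscosity.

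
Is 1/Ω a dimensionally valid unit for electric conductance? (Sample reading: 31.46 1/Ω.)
Yes

electric conductance has SI base units: A^2 * s^3 / (kg * m^2)
1/Ω reduces to the same SI base units, so it is a valid unit for electric conductance.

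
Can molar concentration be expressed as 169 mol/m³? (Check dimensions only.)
Yes

molar concentration has SI base units: mol / m^3
mol/m³ reduces to the same SI base units, so it is a valid unit for molar concentration.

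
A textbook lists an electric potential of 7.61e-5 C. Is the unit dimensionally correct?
No

electric potential has SI base units: kg * m^2 / (A * s^3)
C does NOT reduce to kg * m^2 / (A * s^3); a valid unit for electric potential would be e.g. V.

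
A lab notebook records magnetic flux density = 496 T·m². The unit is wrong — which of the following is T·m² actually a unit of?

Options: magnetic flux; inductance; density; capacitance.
magnetic flux

magnetic flux density should have units dimensionally equivalent to kg / (A * s^2) (e.g. T).
The given unit 'T·m²' reduces to kg * m^2 / (A * s^2). Of the listed options, that is the dimensionality of magnetic flux.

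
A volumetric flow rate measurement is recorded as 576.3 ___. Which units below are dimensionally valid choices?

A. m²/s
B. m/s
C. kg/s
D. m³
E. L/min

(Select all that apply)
E

volumetric flow rate has SI base units: m^3 / s

Checking each option against m^3 / s:
  A. m²/s: ✗ does not match
  B. m/s: ✗ does not match
  C. kg/s: ✗ does not match
  D. m³: ✗ does not match
  E. L/min: ✓ matches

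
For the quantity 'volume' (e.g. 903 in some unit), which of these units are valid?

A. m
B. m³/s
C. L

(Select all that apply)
C

volume has SI base units: m^3

Checking each option against m^3:
  A. m: ✗ does not match
  B. m³/s: ✗ does not match
  C. L: ✓ matches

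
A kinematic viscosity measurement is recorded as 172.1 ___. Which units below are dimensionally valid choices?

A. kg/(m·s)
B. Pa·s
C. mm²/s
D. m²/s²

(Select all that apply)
C

kinematic viscosity has SI base units: m^2 / s

Checking each option against m^2 / s:
  A. kg/(m·s): ✗ does not match
  B. Pa·s: ✗ does not match
  C. mm²/s: ✓ matches
  D. m²/s²: ✗ does not match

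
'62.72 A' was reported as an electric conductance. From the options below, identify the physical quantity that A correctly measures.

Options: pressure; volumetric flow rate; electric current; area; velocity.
electric current

electric conductance should have units dimensionally equivalent to A^2 * s^3 / (kg * m^2) (e.g. S).
The given unit 'A' reduces to A. Of the listed options, that is the dimensionality of electric current.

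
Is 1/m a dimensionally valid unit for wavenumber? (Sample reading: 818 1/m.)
Yes

wavenumber has SI base units: 1 / m
1/m reduces to the same SI base units, so it is a valid unit for wavenumber.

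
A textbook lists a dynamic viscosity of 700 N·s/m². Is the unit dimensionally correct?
Yes

dynamic viscosity has SI base units: kg / (m * s)
N·s/m² reduces to the same SI base units, so it is a valid unit for dynamic viscosity.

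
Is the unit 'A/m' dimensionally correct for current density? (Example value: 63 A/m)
No

current density has SI base units: A / m^2
A/m does NOT reduce to A / m^2; a valid unit for current density would be e.g. A/m².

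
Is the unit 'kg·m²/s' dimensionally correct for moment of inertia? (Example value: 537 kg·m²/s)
No

moment of inertia has SI base units: kg * m^2
kg·m²/s does NOT reduce to kg * m^2; a valid unit for moment of inertia would be e.g. kg·m².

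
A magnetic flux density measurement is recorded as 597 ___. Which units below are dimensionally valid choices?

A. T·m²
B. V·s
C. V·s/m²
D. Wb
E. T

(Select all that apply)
C, E

magnetic flux density has SI base units: kg / (A * s^2)

Checking each option against kg / (A * s^2):
  A. T·m²: ✗ does not match
  B. V·s: ✗ does not match
  C. V·s/m²: ✓ matches
  D. Wb: ✗ does not match
  E. T: ✓ matches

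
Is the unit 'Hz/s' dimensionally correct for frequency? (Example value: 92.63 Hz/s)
No

frequency has SI base units: 1 / s
Hz/s does NOT reduce to 1 / s; a valid unit for frequency would be e.g. Hz.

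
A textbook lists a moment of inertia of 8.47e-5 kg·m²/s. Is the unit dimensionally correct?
No

moment of inertia has SI base units: kg * m^2
kg·m²/s does NOT reduce to kg * m^2; a valid unit for moment of inertia would be e.g. kg·m².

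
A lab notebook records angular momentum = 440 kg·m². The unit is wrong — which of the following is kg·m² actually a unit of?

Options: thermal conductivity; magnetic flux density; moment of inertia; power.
moment of inertia

angular momentum should have units dimensionally equivalent to kg * m^2 / s (e.g. kg·m²/s).
The given unit 'kg·m²' reduces to kg * m^2. Of the listed options, that is the dimensionality of moment of inertia.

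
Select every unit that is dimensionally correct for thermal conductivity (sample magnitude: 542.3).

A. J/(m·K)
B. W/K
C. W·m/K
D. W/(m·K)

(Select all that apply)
D

thermal conductivity has SI base units: kg * m / (s^3 * K)

Checking each option against kg * m / (s^3 * K):
  A. J/(m·K): ✗ does not match
  B. W/K: ✗ does not match
  C. W·m/K: ✗ does not match
  D. W/(m·K): ✓ matches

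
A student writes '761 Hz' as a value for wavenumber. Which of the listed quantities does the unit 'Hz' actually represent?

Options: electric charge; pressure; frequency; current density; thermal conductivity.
frequency

wavenumber should have units dimensionally equivalent to 1 / m (e.g. 1/m).
The given unit 'Hz' reduces to 1 / s. Of the listed options, that is the dimensionality of frequency.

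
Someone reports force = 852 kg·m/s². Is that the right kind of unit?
Yes

force has SI base units: kg * m / s^2
kg·m/s² reduces to the same SI base units, so it is a valid unit for force.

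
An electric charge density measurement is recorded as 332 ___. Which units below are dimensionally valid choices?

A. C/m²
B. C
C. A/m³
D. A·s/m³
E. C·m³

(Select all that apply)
D

electric charge density has SI base units: A * s / m^3

Checking each option against A * s / m^3:
  A. C/m²: ✗ does not match
  B. C: ✗ does not match
  C. A/m³: ✗ does not match
  D. A·s/m³: ✓ matches
  E. C·m³: ✗ does not match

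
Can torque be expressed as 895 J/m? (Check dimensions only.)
No

torque has SI base units: kg * m^2 / s^2
J/m does NOT reduce to kg * m^2 / s^2; a valid unit for torque would be e.g. N·m.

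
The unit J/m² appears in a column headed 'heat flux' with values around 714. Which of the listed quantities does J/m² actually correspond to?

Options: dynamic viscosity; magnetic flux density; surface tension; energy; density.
surface tension

heat flux should have units dimensionally equivalent to kg / s^3 (e.g. W/m²).
The given unit 'J/m²' reduces to kg / s^2. Of the listed options, that is the dimensionality of surface tension.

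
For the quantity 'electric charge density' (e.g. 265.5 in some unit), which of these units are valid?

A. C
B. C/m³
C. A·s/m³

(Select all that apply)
B, C

electric charge density has SI base units: A * s / m^3

Checking each option against A * s / m^3:
  A. C: ✗ does not match
  B. C/m³: ✓ matches
  C. A·s/m³: ✓ matches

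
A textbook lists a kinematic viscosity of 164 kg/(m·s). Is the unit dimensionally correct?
No

kinematic viscosity has SI base units: m^2 / s
kg/(m·s) does NOT reduce to m^2 / s; a valid unit for kinematic viscosity would be e.g. m²/s.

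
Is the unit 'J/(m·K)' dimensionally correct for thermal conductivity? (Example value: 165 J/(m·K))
No

thermal conductivity has SI base units: kg * m / (s^3 * K)
J/(m·K) does NOT reduce to kg * m / (s^3 * K); a valid unit for thermal conductivity would be e.g. W/(m·K).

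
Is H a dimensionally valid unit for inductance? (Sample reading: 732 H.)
Yes

inductance has SI base units: kg * m^2 / (A^2 * s^2)
H reduces to the same SI base units, so it is a valid unit for inductance.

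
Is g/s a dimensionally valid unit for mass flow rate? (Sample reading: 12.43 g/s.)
Yes

mass flow rate has SI base units: kg / s
g/s reduces to the same SI base units, so it is a valid unit for mass flow rate.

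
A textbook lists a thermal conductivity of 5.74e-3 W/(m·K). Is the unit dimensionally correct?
Yes

thermal conductivity has SI base units: kg * m / (s^3 * K)
W/(m·K) reduces to the same SI base units, so it is a valid unit for thermal conductivity.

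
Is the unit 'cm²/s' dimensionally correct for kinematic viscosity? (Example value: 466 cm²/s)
Yes

kinematic viscosity has SI base units: m^2 / s
cm²/s reduces to the same SI base units, so it is a valid unit for kinematic viscosity.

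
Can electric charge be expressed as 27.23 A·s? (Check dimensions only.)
Yes

electric charge has SI base units: A * s
A·s reduces to the same SI base units, so it is a valid unit for electric charge.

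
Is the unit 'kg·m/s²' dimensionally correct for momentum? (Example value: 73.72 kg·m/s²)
No

momentum has SI base units: kg * m / s
kg·m/s² does NOT reduce to kg * m / s; a valid unit for momentum would be e.g. kg·m/s.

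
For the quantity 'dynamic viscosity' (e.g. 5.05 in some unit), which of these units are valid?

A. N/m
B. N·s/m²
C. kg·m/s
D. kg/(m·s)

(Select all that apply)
B, D

dynamic viscosity has SI base units: kg / (m * s)

Checking each option against kg / (m * s):
  A. N/m: ✗ does not match
  B. N·s/m²: ✓ matches
  C. kg·m/s: ✗ does not match
  D. kg/(m·s): ✓ matches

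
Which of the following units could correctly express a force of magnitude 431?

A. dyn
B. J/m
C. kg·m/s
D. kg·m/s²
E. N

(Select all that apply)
A, B, D, E

force has SI base units: kg * m / s^2

Checking each option against kg * m / s^2:
  A. dyn: ✓ matches
  B. J/m: ✓ matches
  C. kg·m/s: ✗ does not match
  D. kg·m/s²: ✓ matches
  E. N: ✓ matches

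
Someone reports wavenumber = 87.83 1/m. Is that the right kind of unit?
Yes

wavenumber has SI base units: 1 / m
1/m reduces to the same SI base units, so it is a valid unit for wavenumber.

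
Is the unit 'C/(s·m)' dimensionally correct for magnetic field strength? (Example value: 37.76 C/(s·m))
Yes

magnetic field strength has SI base units: A / m
C/(s·m) reduces to the same SI base units, so it is a valid unit for magnetic field strength.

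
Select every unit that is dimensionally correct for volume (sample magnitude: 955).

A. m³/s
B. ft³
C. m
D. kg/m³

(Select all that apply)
B

volume has SI base units: m^3

Checking each option against m^3:
  A. m³/s: ✗ does not match
  B. ft³: ✓ matches
  C. m: ✗ does not match
  D. kg/m³: ✗ does not match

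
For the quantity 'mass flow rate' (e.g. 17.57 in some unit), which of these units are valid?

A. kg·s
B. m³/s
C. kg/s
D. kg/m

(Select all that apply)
C

mass flow rate has SI base units: kg / s

Checking each option against kg / s:
  A. kg·s: ✗ does not match
  B. m³/s: ✗ does not match
  C. kg/s: ✓ matches
  D. kg/m: ✗ does not match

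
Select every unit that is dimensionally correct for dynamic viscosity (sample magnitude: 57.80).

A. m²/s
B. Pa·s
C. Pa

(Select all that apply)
B

dynamic viscosity has SI base units: kg / (m * s)

Checking each option against kg / (m * s):
  A. m²/s: ✗ does not match
  B. Pa·s: ✓ matches
  C. Pa: ✗ does not match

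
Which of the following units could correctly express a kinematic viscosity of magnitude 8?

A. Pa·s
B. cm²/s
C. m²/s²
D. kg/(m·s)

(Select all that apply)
B

kinematic viscosity has SI base units: m^2 / s

Checking each option against m^2 / s:
  A. Pa·s: ✗ does not match
  B. cm²/s: ✓ matches
  C. m²/s²: ✗ does not match
  D. kg/(m·s): ✗ does not match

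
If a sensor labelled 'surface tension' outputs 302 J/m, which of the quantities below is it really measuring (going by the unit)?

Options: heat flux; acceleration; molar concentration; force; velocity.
force

surface tension should have units dimensionally equivalent to kg / s^2 (e.g. N/m).
The given unit 'J/m' reduces to kg * m / s^2. Of the listed options, that is the dimensionality of force.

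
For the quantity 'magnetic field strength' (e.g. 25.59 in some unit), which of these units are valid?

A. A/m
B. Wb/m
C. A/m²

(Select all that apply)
A

magnetic field strength has SI base units: A / m

Checking each option against A / m:
  A. A/m: ✓ matches
  B. Wb/m: ✗ does not match
  C. A/m²: ✗ does not match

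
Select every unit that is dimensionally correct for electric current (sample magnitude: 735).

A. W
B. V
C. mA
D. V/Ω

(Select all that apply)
C, D

electric current has SI base units: A

Checking each option against A:
  A. W: ✗ does not match
  B. V: ✗ does not match
  C. mA: ✓ matches
  D. V/Ω: ✓ matches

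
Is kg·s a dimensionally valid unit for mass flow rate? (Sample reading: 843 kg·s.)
No

mass flow rate has SI base units: kg / s
kg·s does NOT reduce to kg / s; a valid unit for mass flow rate would be e.g. kg/s.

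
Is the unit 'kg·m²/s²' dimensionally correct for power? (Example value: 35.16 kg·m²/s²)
No

power has SI base units: kg * m^2 / s^3
kg·m²/s² does NOT reduce to kg * m^2 / s^3; a valid unit for power would be e.g. W.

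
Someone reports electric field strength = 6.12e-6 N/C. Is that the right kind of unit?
Yes

electric field strength has SI base units: kg * m / (A * s^3)
N/C reduces to the same SI base units, so it is a valid unit for electric field strength.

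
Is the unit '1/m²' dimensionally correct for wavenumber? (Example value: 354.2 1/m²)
No

wavenumber has SI base units: 1 / m
1/m² does NOT reduce to 1 / m; a valid unit for wavenumber would be e.g. 1/m.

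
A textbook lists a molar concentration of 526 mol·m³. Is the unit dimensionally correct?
No

molar concentration has SI base units: mol / m^3
mol·m³ does NOT reduce to mol / m^3; a valid unit for molar concentration would be e.g. mol/m³.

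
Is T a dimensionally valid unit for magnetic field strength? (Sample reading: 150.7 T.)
No

magnetic field strength has SI base units: A / m
T does NOT reduce to A / m; a valid unit for magnetic field strength would be e.g. A/m.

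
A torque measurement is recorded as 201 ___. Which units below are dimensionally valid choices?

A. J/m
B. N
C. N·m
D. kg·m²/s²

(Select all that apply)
C, D

torque has SI base units: kg * m^2 / s^2

Checking each option against kg * m^2 / s^2:
  A. J/m: ✗ does not match
  B. N: ✗ does not match
  C. N·m: ✓ matches
  D. kg·m²/s²: ✓ matches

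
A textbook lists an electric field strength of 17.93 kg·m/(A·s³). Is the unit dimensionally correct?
Yes

electric field strength has SI base units: kg * m / (A * s^3)
kg·m/(A·s³) reduces to the same SI base units, so it is a valid unit for electric field strength.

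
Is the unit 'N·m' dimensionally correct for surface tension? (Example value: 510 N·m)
No

surface tension has SI base units: kg / s^2
N·m does NOT reduce to kg / s^2; a valid unit for surface tension would be e.g. N/m.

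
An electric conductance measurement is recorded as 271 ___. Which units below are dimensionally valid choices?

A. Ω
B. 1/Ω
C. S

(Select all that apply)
B, C

electric conductance has SI base units: A^2 * s^3 / (kg * m^2)

Checking each option against A^2 * s^3 / (kg * m^2):
  A. Ω: ✗ does not match
  B. 1/Ω: ✓ matches
  C. S: ✓ matches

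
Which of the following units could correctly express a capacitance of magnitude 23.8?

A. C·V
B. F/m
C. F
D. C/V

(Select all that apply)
C, D

capacitance has SI base units: A^2 * s^4 / (kg * m^2)

Checking each option against A^2 * s^4 / (kg * m^2):
  A. C·V: ✗ does not match
  B. F/m: ✗ does not match
  C. F: ✓ matches
  D. C/V: ✓ matches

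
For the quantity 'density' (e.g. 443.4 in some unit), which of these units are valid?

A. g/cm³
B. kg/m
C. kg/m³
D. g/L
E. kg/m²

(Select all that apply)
A, C, D

density has SI base units: kg / m^3

Checking each option against kg / m^3:
  A. g/cm³: ✓ matches
  B. kg/m: ✗ does not match
  C. kg/m³: ✓ matches
  D. g/L: ✓ matches
  E. kg/m²: ✗ does not match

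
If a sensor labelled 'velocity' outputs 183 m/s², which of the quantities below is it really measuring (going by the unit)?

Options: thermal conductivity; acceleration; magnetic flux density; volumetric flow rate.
acceleration

velocity should have units dimensionally equivalent to m / s (e.g. m/s).
The given unit 'm/s²' reduces to m / s^2. Of the listed options, that is the dimensionality of acceleration.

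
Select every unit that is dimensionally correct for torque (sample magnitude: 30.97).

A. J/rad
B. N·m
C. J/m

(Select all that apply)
A, B

torque has SI base units: kg * m^2 / s^2

Checking each option against kg * m^2 / s^2:
  A. J/rad: ✓ matches
  B. N·m: ✓ matches
  C. J/m: ✗ does not match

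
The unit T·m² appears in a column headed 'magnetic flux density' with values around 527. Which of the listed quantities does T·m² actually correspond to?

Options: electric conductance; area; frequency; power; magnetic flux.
magnetic flux

magnetic flux density should have units dimensionally equivalent to kg / (A * s^2) (e.g. T).
The given unit 'T·m²' reduces to kg * m^2 / (A * s^2). Of the listed options, that is the dimensionality of magnetic flux.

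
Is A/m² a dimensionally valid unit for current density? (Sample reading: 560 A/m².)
Yes

current density has SI base units: A / m^2
A/m² reduces to the same SI base units, so it is a valid unit for current density.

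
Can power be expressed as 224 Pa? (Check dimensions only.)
No

power has SI base units: kg * m^2 / s^3
Pa does NOT reduce to kg * m^2 / s^3; a valid unit for power would be e.g. W.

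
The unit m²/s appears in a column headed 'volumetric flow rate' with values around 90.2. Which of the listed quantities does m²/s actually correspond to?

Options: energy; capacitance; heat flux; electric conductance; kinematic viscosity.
kinematic viscosity

volumetric flow rate should have units dimensionally equivalent to m^3 / s (e.g. m³/s).
The given unit 'm²/s' reduces to m^2 / s. Of the listed options, that is the dimensionality of kinematic viscosity.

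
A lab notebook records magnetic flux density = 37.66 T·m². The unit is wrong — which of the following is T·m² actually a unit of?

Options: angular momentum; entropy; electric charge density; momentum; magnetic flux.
magnetic flux

magnetic flux density should have units dimensionally equivalent to kg / (A * s^2) (e.g. T).
The given unit 'T·m²' reduces to kg * m^2 / (A * s^2). Of the listed options, that is the dimensionality of magnetic flux.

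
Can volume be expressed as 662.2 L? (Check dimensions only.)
Yes

volume has SI base units: m^3
L reduces to the same SI base units, so it is a valid unit for volume.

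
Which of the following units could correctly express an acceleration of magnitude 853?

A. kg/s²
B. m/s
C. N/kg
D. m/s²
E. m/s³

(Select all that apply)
C, D

acceleration has SI base units: m / s^2

Checking each option against m / s^2:
  A. kg/s²: ✗ does not match
  B. m/s: ✗ does not match
  C. N/kg: ✓ matches
  D. m/s²: ✓ matches
  E. m/s³: ✗ does not match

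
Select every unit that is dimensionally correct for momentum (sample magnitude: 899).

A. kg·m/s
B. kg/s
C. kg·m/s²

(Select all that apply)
A

momentum has SI base units: kg * m / s

Checking each option against kg * m / s:
  A. kg·m/s: ✓ matches
  B. kg/s: ✗ does not match
  C. kg·m/s²: ✗ does not match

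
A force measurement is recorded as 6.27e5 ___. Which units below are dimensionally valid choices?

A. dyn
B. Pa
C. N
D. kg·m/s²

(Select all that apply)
A, C, D

force has SI base units: kg * m / s^2

Checking each option against kg * m / s^2:
  A. dyn: ✓ matches
  B. Pa: ✗ does not match
  C. N: ✓ matches
  D. kg·m/s²: ✓ matches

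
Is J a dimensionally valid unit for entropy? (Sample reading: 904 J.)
No

entropy has SI base units: kg * m^2 / (s^2 * K)
J does NOT reduce to kg * m^2 / (s^2 * K); a valid unit for entropy would be e.g. J/K.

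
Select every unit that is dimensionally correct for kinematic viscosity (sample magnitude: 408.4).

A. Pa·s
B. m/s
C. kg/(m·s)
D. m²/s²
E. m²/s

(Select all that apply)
E

kinematic viscosity has SI base units: m^2 / s

Checking each option against m^2 / s:
  A. Pa·s: ✗ does not match
  B. m/s: ✗ does not match
  C. kg/(m·s): ✗ does not match
  D. m²/s²: ✗ does not match
  E. m²/s: ✓ matches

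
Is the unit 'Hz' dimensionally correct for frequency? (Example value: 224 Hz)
Yes

frequency has SI base units: 1 / s
Hz reduces to the same SI base units, so it is a valid unit for frequency.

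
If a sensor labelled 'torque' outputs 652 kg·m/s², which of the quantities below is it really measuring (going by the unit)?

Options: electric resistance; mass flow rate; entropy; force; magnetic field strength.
force

torque should have units dimensionally equivalent to kg * m^2 / s^2 (e.g. N·m).
The given unit 'kg·m/s²' reduces to kg * m / s^2. Of the listed options, that is the dimensionality of force.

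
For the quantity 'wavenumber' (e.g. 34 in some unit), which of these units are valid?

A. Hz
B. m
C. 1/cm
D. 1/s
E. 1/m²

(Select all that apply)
C

wavenumber has SI base units: 1 / m

Checking each option against 1 / m:
  A. Hz: ✗ does not match
  B. m: ✗ does not match
  C. 1/cm: ✓ matches
  D. 1/s: ✗ does not match
  E. 1/m²: ✗ does not match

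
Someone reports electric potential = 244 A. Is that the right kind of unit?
No

electric potential has SI base units: kg * m^2 / (A * s^3)
A does NOT reduce to kg * m^2 / (A * s^3); a valid unit for electric potential would be e.g. V.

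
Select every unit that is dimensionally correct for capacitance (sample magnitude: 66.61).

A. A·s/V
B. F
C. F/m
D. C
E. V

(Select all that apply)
A, B

capacitance has SI base units: A^2 * s^4 / (kg * m^2)

Checking each option against A^2 * s^4 / (kg * m^2):
  A. A·s/V: ✓ matches
  B. F: ✓ matches
  C. F/m: ✗ does not match
  D. C: ✗ does not match
  E. V: ✗ does not match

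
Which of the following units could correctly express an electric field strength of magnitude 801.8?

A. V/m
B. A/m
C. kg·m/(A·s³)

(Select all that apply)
A, C

electric field strength has SI base units: kg * m / (A * s^3)

Checking each option against kg * m / (A * s^3):
  A. V/m: ✓ matches
  B. A/m: ✗ does not match
  C. kg·m/(A·s³): ✓ matches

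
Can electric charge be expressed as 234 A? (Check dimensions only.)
No

electric charge has SI base units: A * s
A does NOT reduce to A * s; a valid unit for electric charge would be e.g. C.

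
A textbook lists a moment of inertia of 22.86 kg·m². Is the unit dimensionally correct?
Yes

moment of inertia has SI base units: kg * m^2
kg·m² reduces to the same SI base units, so it is a valid unit for moment of inertia.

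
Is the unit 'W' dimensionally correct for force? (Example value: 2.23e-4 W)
No

force has SI base units: kg * m / s^2
W does NOT reduce to kg * m / s^2; a valid unit for force would be e.g. N.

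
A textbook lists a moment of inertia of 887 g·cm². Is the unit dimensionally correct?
Yes

moment of inertia has SI base units: kg * m^2
g·cm² reduces to the same SI base units, so it is a valid unit for moment of inertia.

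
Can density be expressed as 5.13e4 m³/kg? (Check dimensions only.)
No

density has SI base units: kg / m^3
m³/kg does NOT reduce to kg / m^3; a valid unit for density would be e.g. kg/m³.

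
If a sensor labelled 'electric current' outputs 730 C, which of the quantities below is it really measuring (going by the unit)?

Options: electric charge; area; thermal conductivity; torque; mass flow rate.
electric charge

electric current should have units dimensionally equivalent to A (e.g. A).
The given unit 'C' reduces to A * s. Of the listed options, that is the dimensionality of electric charge.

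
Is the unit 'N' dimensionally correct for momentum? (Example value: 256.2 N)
No

momentum has SI base units: kg * m / s
N does NOT reduce to kg * m / s; a valid unit for momentum would be e.g. kg·m/s.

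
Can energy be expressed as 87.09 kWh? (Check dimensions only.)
Yes

energy has SI base units: kg * m^2 / s^2
kWh reduces to the same SI base units, so it is a valid unit for energy.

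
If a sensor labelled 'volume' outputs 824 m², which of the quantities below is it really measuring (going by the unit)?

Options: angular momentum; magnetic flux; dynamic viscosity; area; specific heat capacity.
area

volume should have units dimensionally equivalent to m^3 (e.g. m³).
The given unit 'm²' reduces to m^2. Of the listed options, that is the dimensionality of area.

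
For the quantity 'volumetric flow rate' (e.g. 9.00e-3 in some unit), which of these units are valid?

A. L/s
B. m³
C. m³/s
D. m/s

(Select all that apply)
A, C

volumetric flow rate has SI base units: m^3 / s

Checking each option against m^3 / s:
  A. L/s: ✓ matches
  B. m³: ✗ does not match
  C. m³/s: ✓ matches
  D. m/s: ✗ does not match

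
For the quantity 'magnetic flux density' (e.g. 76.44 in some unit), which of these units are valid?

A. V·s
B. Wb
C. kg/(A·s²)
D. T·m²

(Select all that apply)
C

magnetic flux density has SI base units: kg / (A * s^2)

Checking each option against kg / (A * s^2):
  A. V·s: ✗ does not match
  B. Wb: ✗ does not match
  C. kg/(A·s²): ✓ matches
  D. T·m²: ✗ does not match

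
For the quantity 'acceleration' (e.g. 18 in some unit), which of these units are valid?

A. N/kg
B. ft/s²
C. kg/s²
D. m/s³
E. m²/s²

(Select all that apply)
A, B

acceleration has SI base units: m / s^2

Checking each option against m / s^2:
  A. N/kg: ✓ matches
  B. ft/s²: ✓ matches
  C. kg/s²: ✗ does not match
  D. m/s³: ✗ does not match
  E. m²/s²: ✗ does not match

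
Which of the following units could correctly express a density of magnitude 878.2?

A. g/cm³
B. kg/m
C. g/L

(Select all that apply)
A, C

density has SI base units: kg / m^3

Checking each option against kg / m^3:
  A. g/cm³: ✓ matches
  B. kg/m: ✗ does not match
  C. g/L: ✓ matches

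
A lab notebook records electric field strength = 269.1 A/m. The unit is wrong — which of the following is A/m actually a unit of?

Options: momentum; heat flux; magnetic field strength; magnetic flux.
magnetic field strength

electric field strength should have units dimensionally equivalent to kg * m / (A * s^3) (e.g. V/m).
The given unit 'A/m' reduces to A / m. Of the listed options, that is the dimensionality of magnetic field strength.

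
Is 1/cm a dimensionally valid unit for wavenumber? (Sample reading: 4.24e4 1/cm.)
Yes

wavenumber has SI base units: 1 / m
1/cm reduces to the same SI base units, so it is a valid unit for wavenumber.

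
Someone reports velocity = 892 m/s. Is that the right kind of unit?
Yes

velocity has SI base units: m / s
m/s reduces to the same SI base units, so it is a valid unit for velocity.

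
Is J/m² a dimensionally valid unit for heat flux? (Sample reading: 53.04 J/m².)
No

heat flux has SI base units: kg / s^3
J/m² does NOT reduce to kg / s^3; a valid unit for heat flux would be e.g. W/m².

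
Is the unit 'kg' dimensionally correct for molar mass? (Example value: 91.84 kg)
No

molar mass has SI base units: kg / mol
kg does NOT reduce to kg / mol; a valid unit for molar mass would be e.g. kg/mol.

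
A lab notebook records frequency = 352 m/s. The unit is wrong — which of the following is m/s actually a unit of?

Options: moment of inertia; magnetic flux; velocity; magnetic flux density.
velocity

frequency should have units dimensionally equivalent to 1 / s (e.g. Hz).
The given unit 'm/s' reduces to m / s. Of the listed options, that is the dimensionality of velocity.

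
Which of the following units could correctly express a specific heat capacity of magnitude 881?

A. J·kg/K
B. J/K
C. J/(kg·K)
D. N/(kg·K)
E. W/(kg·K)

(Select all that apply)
C

specific heat capacity has SI base units: m^2 / (s^2 * K)

Checking each option against m^2 / (s^2 * K):
  A. J·kg/K: ✗ does not match
  B. J/K: ✗ does not match
  C. J/(kg·K): ✓ matches
  D. N/(kg·K): ✗ does not match
  E. W/(kg·K): ✗ does not match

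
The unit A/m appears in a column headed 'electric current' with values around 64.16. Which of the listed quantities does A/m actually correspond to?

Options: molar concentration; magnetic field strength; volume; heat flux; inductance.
magnetic field strength

electric current should have units dimensionally equivalent to A (e.g. A).
The given unit 'A/m' reduces to A / m. Of the listed options, that is the dimensionality of magnetic field strength.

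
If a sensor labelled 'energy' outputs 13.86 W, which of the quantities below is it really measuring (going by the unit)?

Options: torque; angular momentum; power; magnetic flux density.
power

energy should have units dimensionally equivalent to kg * m^2 / s^2 (e.g. J).
The given unit 'W' reduces to kg * m^2 / s^3. Of the listed options, that is the dimensionality of power.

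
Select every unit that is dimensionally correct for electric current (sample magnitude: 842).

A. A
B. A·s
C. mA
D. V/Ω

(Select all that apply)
A, C, D

electric current has SI base units: A

Checking each option against A:
  A. A: ✓ matches
  B. A·s: ✗ does not match
  C. mA: ✓ matches
  D. V/Ω: ✓ matches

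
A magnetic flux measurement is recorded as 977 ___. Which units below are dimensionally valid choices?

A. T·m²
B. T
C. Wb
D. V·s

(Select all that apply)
A, C, D

magnetic flux has SI base units: kg * m^2 / (A * s^2)

Checking each option against kg * m^2 / (A * s^2):
  A. T·m²: ✓ matches
  B. T: ✗ does not match
  C. Wb: ✓ matches
  D. V·s: ✓ matches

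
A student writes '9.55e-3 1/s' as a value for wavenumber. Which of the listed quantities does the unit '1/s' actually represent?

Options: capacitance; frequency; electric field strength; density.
frequency

wavenumber should have units dimensionally equivalent to 1 / m (e.g. 1/m).
The given unit '1/s' reduces to 1 / s. Of the listed options, that is the dimensionality of frequency.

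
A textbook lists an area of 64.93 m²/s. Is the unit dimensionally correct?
No

area has SI base units: m^2
m²/s does NOT reduce to m^2; a valid unit for area would be e.g. m².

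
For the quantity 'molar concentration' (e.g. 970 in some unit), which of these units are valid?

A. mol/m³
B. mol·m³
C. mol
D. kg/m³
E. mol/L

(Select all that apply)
A, E

molar concentration has SI base units: mol / m^3

Checking each option against mol / m^3:
  A. mol/m³: ✓ matches
  B. mol·m³: ✗ does not match
  C. mol: ✗ does not match
  D. kg/m³: ✗ does not match
  E. mol/L: ✓ matches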